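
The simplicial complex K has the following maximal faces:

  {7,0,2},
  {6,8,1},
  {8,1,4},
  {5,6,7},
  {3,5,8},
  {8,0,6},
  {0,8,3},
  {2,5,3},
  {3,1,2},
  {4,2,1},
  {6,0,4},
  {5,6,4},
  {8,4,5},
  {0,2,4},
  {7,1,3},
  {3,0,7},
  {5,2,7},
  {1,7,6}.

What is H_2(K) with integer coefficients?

Take the total order 0 < 1 < 2 < 3 < 4 < 5 < 6 < 7 < 8 on the vertex set. Then K (dimension 2) consists of the simplices:

  0-simplices (9): [0], [1], [2], [3], [4], [5], [6], [7], [8]
  1-simplices (27): (27 of them)
  2-simplices (18): [0,2,4], [0,2,7], [0,3,7], [0,3,8], [0,4,6], [0,6,8], [1,2,3], [1,2,4], [1,3,7], [1,4,8], [1,6,7], [1,6,8], [2,3,5], [2,5,7], [3,5,8], [4,5,6], [4,5,8], [5,6,7]

Hence C_0 ≅ Z^9, C_1 ≅ Z^27, C_2 ≅ Z^18.

The boundary map ∂_1: C_1 → C_0 maps an edge to its endpoints' difference, ∂[p,q] = q − p. For instance
  ∂[1,3] = [3] − [1].
The resulting 9×27 matrix has rank 8, and its Smith normal form has invariant factors (1,1,1,1,1,1,1,1).

∂_2: C_2 → C_1 sends each 2-simplex [p,q,r] to [q,r] − [p,r] + [p,q]. For instance
  ∂[0,4,6] = [4,6] − [0,6] + [0,4],
  ∂[5,6,7] = [6,7] − [5,7] + [5,6].
The resulting 27×18 matrix has rank 18, and its Smith normal form has invariant factors (1,1,1,1,1,1,1,1,1,1,1,1,1,1,1,1,1,2).

From H_k ≅ ker(∂_k) / im(∂_{k+1}) we obtain:

  H_2: rank ker ∂_2 − rank ∂_3 = (18 − 18) − 0 = 0, and there is no ∂_3, so H_2 ≅ 0.

H_2 ≅ 0.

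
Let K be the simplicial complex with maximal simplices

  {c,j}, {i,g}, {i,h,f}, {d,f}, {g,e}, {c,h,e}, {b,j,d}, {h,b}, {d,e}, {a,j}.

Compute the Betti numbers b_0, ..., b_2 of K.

b_0 = 1, b_1 = 4, b_2 = 0.

Order the vertices as a < b < c < d < e < f < g < h < i < j. Listing each simplex with vertices in this order, K has dimension 2 with simplices:

  0-simplices (10): a, b, c, d, e, f, g, h, i, j
  1-simplices (16): aj, bd, bh, bj, ce, ch, cj, de, df, dj, eg, eh, fh, fi, gi, hi
  2-simplices (3): bdj, ceh, fhi

giving chain groups C_0 ≅ Z^10, C_1 ≅ Z^16, C_2 ≅ Z^3.

The boundary map ∂_1: C_1 → C_0 sends each edge [p,q] (with p < q) to q − p. For instance
  ∂gi = i − g.
This gives a 10×16 integer matrix of rank 9; reducing to Smith normal form yields diagonal entries (1,1,1,1,1,1,1,1,1).

Boundary ∂_2: C_2 → C_1 maps a triangle to the signed sum of its edges. For instance
  ∂fhi = hi − fi + fh,
  ∂ceh = eh − ch + ce.
As a 16×3 matrix over Z this has rank 3, with invariant factors (1,1,1).

Computing H_k = (kernel of ∂_k) / (image of ∂_{k+1}):

  H_0: rank C_0 − rank ∂_1 = 10 − 9 = 1, and the invariant factors of ∂_1 are all 1, so H_0 = Z.
  H_1: rank ker ∂_1 − rank ∂_2 = (16 − 9) − 3 = 4, and the invariant factors of ∂_2 are all 1, so H_1 = Z^4.
  H_2: rank ker ∂_2 − rank ∂_3 = (3 − 3) − 0 = 0, and there is no ∂_3, so H_2 = 0.

Hence the Betti numbers are b_0 = 1, b_1 = 4, b_2 = 0.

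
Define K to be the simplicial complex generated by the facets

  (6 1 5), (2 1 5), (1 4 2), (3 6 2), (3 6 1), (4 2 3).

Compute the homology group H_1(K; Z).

H_1 ≅ Z.

K has 6 vertices, 12 edges, 6 triangles.
rank ∂_1 = 5, rank ∂_2 = 6 ⇒ b_1 = 12 − 5 − 6 = 1; all invariant factors of ∂_2 are 1 so no torsion. So H_1 = Z.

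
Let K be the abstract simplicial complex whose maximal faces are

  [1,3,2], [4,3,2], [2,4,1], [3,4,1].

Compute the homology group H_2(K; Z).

Fix the vertex order 1 < 2 < 3 < 4 and write every simplex with vertices in increasing order. Then dim K = 2 and the simplices of K are:

  0-simplices (4): [1], [2], [3], [4]
  1-simplices (6): [1,2], [1,3], [1,4], [2,3], [2,4], [3,4]
  2-simplices (4): [1,2,3], [1,2,4], [1,3,4], [2,3,4]

Hence C_0 ≅ Z^4, C_1 ≅ Z^6, C_2 ≅ Z^4.

∂_1: C_1 → C_0 is given by ∂[p,q] = [q] − [p].
The resulting 4×6 matrix has rank 3, and its Smith normal form has invariant factors (1,1,1).

The boundary map ∂_2: C_2 → C_1 sends each 2-simplex [p,q,r] to [q,r] − [p,r] + [p,q]. For instance
  ∂[1,2,3] = [2,3] − [1,3] + [1,2],
  ∂[2,3,4] = [3,4] − [2,4] + [2,3].
The resulting 6×4 matrix has rank 3, and its Smith normal form has invariant factors (1,1,1).

Computing H_k = (kernel of ∂_k) / (image of ∂_{k+1}):

  H_2: rank ker ∂_2 − rank ∂_3 = (4 − 3) − 0 = 1, and there is no ∂_3, so H_2 = Z.

(K is a triangulation of the 2-sphere S^2.)

H_2 = Z.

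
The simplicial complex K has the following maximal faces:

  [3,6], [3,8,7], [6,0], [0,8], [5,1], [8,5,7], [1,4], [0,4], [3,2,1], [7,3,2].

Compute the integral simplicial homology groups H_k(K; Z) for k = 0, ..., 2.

K has 9 vertices, 15 edges, 4 triangles.
rank ∂_0 = 0, rank ∂_1 = 8 ⇒ b_0 = 9 − 0 − 8 = 1; all invariant factors of ∂_1 are 1 so no torsion. So H_0 = Z.
rank ∂_1 = 8, rank ∂_2 = 4 ⇒ b_1 = 15 − 8 − 4 = 3; all invariant factors of ∂_2 are 1 so no torsion. So H_1 = Z^3.
rank ∂_2 = 4, rank ∂_3 = 0 ⇒ b_2 = 4 − 4 − 0 = 0. So H_2 = 0.

H_0 ≅ Z,  H_1 ≅ Z^3,  H_2 = 0.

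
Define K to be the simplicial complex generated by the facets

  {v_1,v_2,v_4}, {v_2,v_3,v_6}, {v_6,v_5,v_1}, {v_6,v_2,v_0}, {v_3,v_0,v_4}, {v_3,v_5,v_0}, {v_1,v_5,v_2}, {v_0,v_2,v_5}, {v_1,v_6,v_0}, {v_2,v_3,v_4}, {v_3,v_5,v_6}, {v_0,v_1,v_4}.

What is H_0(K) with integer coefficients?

H_0 = Z.

Order the vertices as v_0 < v_1 < v_2 < v_3 < v_4 < v_5 < v_6. Listing each simplex with vertices in this order, K has dimension 2 with simplices:

  0-simplices (7): [v_0], [v_1], [v_2], [v_3], [v_4], [v_5], [v_6]
  1-simplices (18): (18 of them)
  2-simplices (12): (12 of them)

giving chain groups C_0 ≅ Z^7, C_1 ≅ Z^18, C_2 ≅ Z^12.

Boundary ∂_1: C_1 → C_0 sends each edge [p,q] (with p < q) to q − p.
This gives a 7×18 integer matrix of rank 6; reducing to Smith normal form yields diagonal entries (1,1,1,1,1,1).

∂_2: C_2 → C_1 maps a triangle to the signed sum of its edges. For instance
  ∂[v_0,v_2,v_6] = [v_2,v_6] − [v_0,v_6] + [v_0,v_2],
  ∂[v_1,v_2,v_4] = [v_2,v_4] − [v_1,v_4] + [v_1,v_2].
This gives a 18×12 integer matrix of rank 12; reducing to Smith normal form yields diagonal entries (1,1,1,1,1,1,1,1,1,1,1,2).

Now H_k = ker ∂_k / im ∂_{k+1}, so:

  H_0: rank C_0 − rank ∂_1 = 7 − 6 = 1, and the invariant factors of ∂_1 are all 1, so H_0 = Z.

(K is a triangulation of the real projective plane RP^2.)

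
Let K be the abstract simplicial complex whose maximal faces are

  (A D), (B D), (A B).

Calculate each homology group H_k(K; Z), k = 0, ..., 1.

H_0 = Z,  H_1 = Z.

Order the vertices as A < B < D. Listing each simplex with vertices in this order, K has dimension 1 with simplices:

  0-simplices (3): A, B, D
  1-simplices (3): AB, AD, BD

Hence C_0 ≅ Z^3, C_1 ≅ Z^3.

Boundary ∂_1: C_1 → C_0 maps an edge to its endpoints' difference, ∂[p,q] = q − p. For instance
  ∂BD = D − B.
As a 3×3 matrix over Z this has rank 2, with invariant factors (1,1).

Reading off H_k = ker ∂_k / im ∂_{k+1}:

  H_0: rank C_0 − rank ∂_1 = 3 − 2 = 1, and the invariant factors of ∂_1 are all 1, so H_0 = Z.
  H_1: rank ker ∂_1 − rank ∂_2 = (3 − 2) − 0 = 1, and there is no ∂_2, so H_1 = Z.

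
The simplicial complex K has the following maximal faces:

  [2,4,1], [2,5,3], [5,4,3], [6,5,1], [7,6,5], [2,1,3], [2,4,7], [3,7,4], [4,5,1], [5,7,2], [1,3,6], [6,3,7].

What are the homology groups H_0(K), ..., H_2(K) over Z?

H_0 ≅ Z,  H_1 ≅ Z/2,  H_2 = 0.

We work with the vertex ordering 1 < 2 < 3 < 4 < 5 < 6 < 7. The simplices of K, each written with vertices in increasing order, are:

  0-simplices (7): [1], [2], [3], [4], [5], [6], [7]
  1-simplices (18): [1,2], [1,3], [1,4], [1,5], [1,6], [2,3], [2,4], [2,5], [2,7], [3,4], [3,5], [3,6], [3,7], [4,5], [4,7], [5,6], [5,7], [6,7]
  2-simplices (12): [1,2,3], [1,2,4], [1,3,6], [1,4,5], [1,5,6], [2,3,5], [2,4,7], [2,5,7], [3,4,5], [3,4,7], [3,6,7], [5,6,7]

Hence C_0 ≅ Z^7, C_1 ≅ Z^18, C_2 ≅ Z^12.

∂_1: C_1 → C_0 sends each edge [p,q] (with p < q) to q − p.
The 7×18 boundary matrix has rank 6 and Smith normal form diag(1,1,1,1,1,1).

The boundary map ∂_2: C_2 → C_1 acts by ∂[p,q,r] = [q,r] − [p,r] + [p,q]. For instance
  ∂[1,4,5] = [4,5] − [1,5] + [1,4],
  ∂[1,2,3] = [2,3] − [1,3] + [1,2].
The resulting 18×12 matrix has rank 12, and its Smith normal form has invariant factors (1,1,1,1,1,1,1,1,1,1,1,2).

Computing H_k = (kernel of ∂_k) / (image of ∂_{k+1}):

  H_0: rank C_0 − rank ∂_1 = 7 − 6 = 1, and the invariant factors of ∂_1 are all 1, so H_0 = Z.
  H_1: rank ker ∂_1 − rank ∂_2 = (18 − 6) − 12 = 0, and ∂_2 has invariant factor 2 > 1, so H_1 = Z/2.
  H_2: rank ker ∂_2 − rank ∂_3 = (12 − 12) − 0 = 0, and there is no ∂_3, so H_2 = 0.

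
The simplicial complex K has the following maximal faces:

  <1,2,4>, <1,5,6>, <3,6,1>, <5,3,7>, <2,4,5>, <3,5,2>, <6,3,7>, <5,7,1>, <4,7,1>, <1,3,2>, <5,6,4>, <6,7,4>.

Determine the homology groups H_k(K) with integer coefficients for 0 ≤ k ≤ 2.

Take the total order 1 < 2 < 3 < 4 < 5 < 6 < 7 on the vertex set. Then K (dimension 2) consists of the simplices:

  0-simplices (7): [1], [2], [3], [4], [5], [6], [7]
  1-simplices (18): [1,2], [1,3], [1,4], [1,5], [1,6], [1,7], [2,3], [2,4], [2,5], [3,5], [3,6], [3,7], [4,5], [4,6], [4,7], [5,6], [5,7], [6,7]
  2-simplices (12): [1,2,3], [1,2,4], [1,3,6], [1,4,7], [1,5,6], [1,5,7], [2,3,5], [2,4,5], [3,5,7], [3,6,7], [4,5,6], [4,6,7]

so the chain groups are C_0 ≅ Z^7, C_1 ≅ Z^18, C_2 ≅ Z^12.

The boundary map ∂_1: C_1 → C_0 sends each edge [p,q] (with p < q) to q − p. For instance
  ∂[3,5] = [5] − [3].
This gives a 7×18 integer matrix of rank 6; reducing to Smith normal form yields diagonal entries (1,1,1,1,1,1).

The boundary map ∂_2: C_2 → C_1 maps a triangle to the signed sum of its edges. For instance
  ∂[1,4,7] = [4,7] − [1,7] + [1,4],
  ∂[1,2,3] = [2,3] − [1,3] + [1,2].
As a 18×12 matrix over Z this has rank 12, with invariant factors (1,1,1,1,1,1,1,1,1,1,1,2).

Now H_k = ker ∂_k / im ∂_{k+1}, so:

  H_0: rank C_0 − rank ∂_1 = 7 − 6 = 1, and the invariant factors of ∂_1 are all 1, so H_0 ≅ Z.
  H_1: rank ker ∂_1 − rank ∂_2 = (18 − 6) − 12 = 0, and ∂_2 has invariant factor 2 > 1, so H_1 ≅ Z/2Z.
  H_2: rank ker ∂_2 − rank ∂_3 = (12 − 12) − 0 = 0, and there is no ∂_3, so H_2 ≅ 0.

As a check, the Euler characteristic is 7 − 18 + 12 = 1, which agrees with 1 − 0 + 0 = 1.

H_0 = Z,  H_1 = Z/2Z,  H_2 = 0.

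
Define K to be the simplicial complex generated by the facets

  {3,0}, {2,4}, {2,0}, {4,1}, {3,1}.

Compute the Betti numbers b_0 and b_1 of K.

b_0 = 1, b_1 = 1.

Fix the vertex order 0 < 1 < 2 < 3 < 4 and write every simplex with vertices in increasing order. Then dim K = 1 and the simplices of K are:

  0-simplices (5): [0], [1], [2], [3], [4]
  1-simplices (5): [0,2], [0,3], [1,3], [1,4], [2,4]

giving chain groups C_0 ≅ Z^5, C_1 ≅ Z^5.

∂_1: C_1 → C_0 sends each edge [p,q] (with p < q) to q − p. For instance
  ∂[1,3] = [3] − [1].
As a 5×5 matrix over Z this has rank 4, with invariant factors (1,1,1,1).

Reading off H_k = ker ∂_k / im ∂_{k+1}:

  H_0: rank C_0 − rank ∂_1 = 5 − 4 = 1, and the invariant factors of ∂_1 are all 1, so H_0 = Z.
  H_1: rank ker ∂_1 − rank ∂_2 = (5 − 4) − 0 = 1, and there is no ∂_2, so H_1 = Z.

(K is a triangulation of the circle S^1.)

Hence the Betti numbers are b_0 = 1, b_1 = 1.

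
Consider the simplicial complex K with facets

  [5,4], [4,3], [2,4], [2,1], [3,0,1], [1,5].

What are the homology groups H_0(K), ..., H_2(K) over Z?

K has 6 vertices, 8 edges, 1 triangle.
rank ∂_0 = 0, rank ∂_1 = 5 ⇒ b_0 = 6 − 0 − 5 = 1; all invariant factors of ∂_1 are 1 so no torsion. So H_0 = Z.
rank ∂_1 = 5, rank ∂_2 = 1 ⇒ b_1 = 8 − 5 − 1 = 2; all invariant factors of ∂_2 are 1 so no torsion. So H_1 = Z^2.
rank ∂_2 = 1, rank ∂_3 = 0 ⇒ b_2 = 1 − 1 − 0 = 0. So H_2 = 0.

H_0 = Z,  H_1 = Z^2,  H_2 = 0.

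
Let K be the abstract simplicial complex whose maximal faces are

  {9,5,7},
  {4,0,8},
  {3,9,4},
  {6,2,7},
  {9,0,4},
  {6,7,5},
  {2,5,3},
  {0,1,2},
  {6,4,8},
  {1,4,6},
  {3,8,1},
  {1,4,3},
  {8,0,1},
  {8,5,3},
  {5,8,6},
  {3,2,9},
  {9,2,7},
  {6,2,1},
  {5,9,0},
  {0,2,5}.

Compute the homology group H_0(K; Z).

H_0 ≅ Z.

Take the total order 0 < 1 < 2 < 3 < 4 < 5 < 6 < 7 < 8 < 9 on the vertex set. Then K (dimension 2) consists of the simplices:

  0-simplices (10): [0], [1], [2], [3], [4], [5], [6], [7], [8], [9]
  1-simplices (30): (30 of them)
  2-simplices (20): (20 of them)

giving chain groups C_0 ≅ Z^10, C_1 ≅ Z^30, C_2 ≅ Z^20.

∂_1: C_1 → C_0 sends each edge [p,q] (with p < q) to q − p. For instance
  ∂[5,8] = [8] − [5].
As a 10×30 matrix over Z this has rank 9, with invariant factors (1,1,1,1,1,1,1,1,1).

∂_2: C_2 → C_1 sends each 2-simplex [p,q,r] to [q,r] − [p,r] + [p,q]. For instance
  ∂[2,6,7] = [6,7] − [2,7] + [2,6],
  ∂[3,5,8] = [5,8] − [3,8] + [3,5].
As a 30×20 matrix over Z this has rank 20, with invariant factors (1,1,1,1,1,1,1,1,1,1,1,1,1,1,1,1,1,1,1,2).

Now H_k = ker ∂_k / im ∂_{k+1}, so:

  H_0: rank C_0 − rank ∂_1 = 10 − 9 = 1, and the invariant factors of ∂_1 are all 1, so H_0 = Z.

(K is a triangulation of the Klein bottle.)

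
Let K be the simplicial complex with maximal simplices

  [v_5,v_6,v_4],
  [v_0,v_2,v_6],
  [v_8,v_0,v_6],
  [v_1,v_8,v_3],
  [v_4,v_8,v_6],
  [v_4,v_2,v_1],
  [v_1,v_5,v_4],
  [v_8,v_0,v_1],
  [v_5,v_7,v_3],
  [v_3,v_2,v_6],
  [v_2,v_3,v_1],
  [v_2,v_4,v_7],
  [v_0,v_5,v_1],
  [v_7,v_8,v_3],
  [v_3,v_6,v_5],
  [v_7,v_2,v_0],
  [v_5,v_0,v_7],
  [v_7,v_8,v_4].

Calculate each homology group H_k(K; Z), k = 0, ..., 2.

H_0 = Z,  H_1 = Z^2,  H_2 = Z.

Take the total order v_0 < v_1 < v_2 < v_3 < v_4 < v_5 < v_6 < v_7 < v_8 on the vertex set. Then K (dimension 2) consists of the simplices:

  0-simplices (9): [v_0], [v_1], [v_2], [v_3], [v_4], [v_5], [v_6], [v_7], [v_8]
  1-simplices (27): (27 of them)
  2-simplices (18): (18 of them)

so the chain groups are C_0 ≅ Z^9, C_1 ≅ Z^27, C_2 ≅ Z^18.

The boundary map ∂_1: C_1 → C_0 sends each edge [p,q] (with p < q) to q − p. For instance
  ∂[v_1,v_3] = [v_3] − [v_1].
This gives a 9×27 integer matrix of rank 8; reducing to Smith normal form yields diagonal entries (1,1,1,1,1,1,1,1).

The boundary map ∂_2: C_2 → C_1 acts by ∂[p,q,r] = [q,r] − [p,r] + [p,q]. For instance
  ∂[v_2,v_3,v_6] = [v_3,v_6] − [v_2,v_6] + [v_2,v_3],
  ∂[v_1,v_4,v_5] = [v_4,v_5] − [v_1,v_5] + [v_1,v_4].
As a 27×18 matrix over Z this has rank 17, with invariant factors (1,1,1,1,1,1,1,1,1,1,1,1,1,1,1,1,1).

Reading off H_k = ker ∂_k / im ∂_{k+1}:

  H_0: rank C_0 − rank ∂_1 = 9 − 8 = 1, and the invariant factors of ∂_1 are all 1, so H_0 ≅ Z.
  H_1: rank ker ∂_1 − rank ∂_2 = (27 − 8) − 17 = 2, and the invariant factors of ∂_2 are all 1, so H_1 ≅ Z^2.
  H_2: rank ker ∂_2 − rank ∂_3 = (18 − 17) − 0 = 1, and there is no ∂_3, so H_2 ≅ Z.

As a check, the Euler characteristic is 9 − 27 + 18 = 0, which agrees with 1 − 2 + 1 = 0.
(K is a triangulation of the torus T^2.)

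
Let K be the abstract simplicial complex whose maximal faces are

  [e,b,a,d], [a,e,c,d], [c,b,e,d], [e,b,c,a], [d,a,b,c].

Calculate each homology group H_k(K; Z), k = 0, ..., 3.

Fix the vertex order a < b < c < d < e and write every simplex with vertices in increasing order. Then dim K = 3 and the simplices of K are:

  0-simplices (5): a, b, c, d, e
  1-simplices (10): ab, ac, ad, ae, bc, bd, be, cd, ce, de
  2-simplices (10): abc, abd, abe, acd, ace, ade, bcd, bce, bde, cde
  3-simplices (5): abcd, abce, abde, acde, bcde

Hence C_0 ≅ Z^5, C_1 ≅ Z^10, C_2 ≅ Z^10, C_3 ≅ Z^5.

∂_1: C_1 → C_0 maps an edge to its endpoints' difference, ∂[p,q] = q − p.
This gives a 5×10 integer matrix of rank 4; reducing to Smith normal form yields diagonal entries (1,1,1,1).

Boundary ∂_2: C_2 → C_1 sends each 2-simplex [p,q,r] to [q,r] − [p,r] + [p,q]. For instance
  ∂bde = de − be + bd,
  ∂abe = be − ae + ab.
The 10×10 boundary matrix has rank 6 and Smith normal form diag(1,1,1,1,1,1).

∂_3: C_3 → C_2 sends each 3-simplex σ to the alternating sum Σ_i (−1)^i (σ with its i-th vertex removed). For instance
  ∂abce = bce − ace + abe − abc,
  ∂acde = cde − ade + ace − acd.
This gives a 10×5 integer matrix of rank 4; reducing to Smith normal form yields diagonal entries (1,1,1,1).

Now H_k = ker ∂_k / im ∂_{k+1}, so:

  H_0: rank C_0 − rank ∂_1 = 5 − 4 = 1, and the invariant factors of ∂_1 are all 1, so H_0 ≅ Z.
  H_1: rank ker ∂_1 − rank ∂_2 = (10 − 4) − 6 = 0, and the invariant factors of ∂_2 are all 1, so H_1 ≅ 0.
  H_2: rank ker ∂_2 − rank ∂_3 = (10 − 6) − 4 = 0, and the invariant factors of ∂_3 are all 1, so H_2 ≅ 0.
  H_3: rank ker ∂_3 − rank ∂_4 = (5 − 4) − 0 = 1, and there is no ∂_4, so H_3 ≅ Z.

H_0 ≅ Z,  H_1 = 0,  H_2 = 0,  H_3 ≅ Z.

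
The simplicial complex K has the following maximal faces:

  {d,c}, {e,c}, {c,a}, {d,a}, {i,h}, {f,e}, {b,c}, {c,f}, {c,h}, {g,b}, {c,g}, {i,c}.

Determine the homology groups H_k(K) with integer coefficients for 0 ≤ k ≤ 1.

K has 9 vertices, 12 edges.
rank ∂_0 = 0, rank ∂_1 = 8 ⇒ b_0 = 9 − 0 − 8 = 1; all invariant factors of ∂_1 are 1 so no torsion. So H_0 = Z.
rank ∂_1 = 8, rank ∂_2 = 0 ⇒ b_1 = 12 − 8 − 0 = 4. So H_1 = Z^4.

H_0 = Z,  H_1 = Z^4.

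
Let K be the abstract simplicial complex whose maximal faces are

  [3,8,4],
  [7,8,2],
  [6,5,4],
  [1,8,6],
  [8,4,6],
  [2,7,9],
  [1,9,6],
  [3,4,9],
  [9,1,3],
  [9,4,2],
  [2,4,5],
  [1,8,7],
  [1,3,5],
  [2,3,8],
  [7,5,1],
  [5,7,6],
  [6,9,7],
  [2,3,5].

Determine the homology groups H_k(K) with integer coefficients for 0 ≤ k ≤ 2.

K has 9 vertices, 27 edges, 18 triangles.
rank ∂_0 = 0, rank ∂_1 = 8 ⇒ b_0 = 9 − 0 − 8 = 1; all invariant factors of ∂_1 are 1 so no torsion. So H_0 = Z.
rank ∂_1 = 8, rank ∂_2 = 18 ⇒ b_1 = 27 − 8 − 18 = 1; ∂_2 has invariant factor(s) [2] giving torsion. So H_1 = Z ⊕ Z/2Z.
rank ∂_2 = 18, rank ∂_3 = 0 ⇒ b_2 = 18 − 18 − 0 = 0. So H_2 = 0.

H_0 ≅ Z,  H_1 ≅ Z ⊕ Z/2Z,  H_2 = 0.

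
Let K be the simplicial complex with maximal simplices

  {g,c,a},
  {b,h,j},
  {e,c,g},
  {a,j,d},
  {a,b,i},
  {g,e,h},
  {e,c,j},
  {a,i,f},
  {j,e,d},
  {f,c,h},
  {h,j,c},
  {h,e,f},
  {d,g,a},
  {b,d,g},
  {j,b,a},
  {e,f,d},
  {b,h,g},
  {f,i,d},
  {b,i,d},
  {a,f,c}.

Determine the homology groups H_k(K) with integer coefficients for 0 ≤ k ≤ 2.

Take the total order a < b < c < d < e < f < g < h < i < j on the vertex set. Then K (dimension 2) consists of the simplices:

  0-simplices (10): a, b, c, d, e, f, g, h, i, j
  1-simplices (30): ab, ac, ad, af, ag, ai, aj, bd, bg, bh, bi, bj, ce, cf, cg, ch, cj, de, df, dg, di, dj, ef, eg, eh, ej, fh, fi, gh, hj
  2-simplices (20): abi, abj, acf, acg, adg, adj, afi, bdg, bdi, bgh, bhj, ceg, cej, cfh, chj, def, dej, dfi, efh, egh

giving chain groups C_0 ≅ Z^10, C_1 ≅ Z^30, C_2 ≅ Z^20.

∂_1: C_1 → C_0 maps an edge to its endpoints' difference, ∂[p,q] = q − p.
The resulting 10×30 matrix has rank 9, and its Smith normal form has invariant factors (1,1,1,1,1,1,1,1,1).

Boundary ∂_2: C_2 → C_1 sends each 2-simplex [p,q,r] to [q,r] − [p,r] + [p,q]. For instance
  ∂bdi = di − bi + bd,
  ∂bhj = hj − bj + bh.
The resulting 30×20 matrix has rank 20, and its Smith normal form has invariant factors (1,1,1,1,1,1,1,1,1,1,1,1,1,1,1,1,1,1,1,2).

Reading off H_k = ker ∂_k / im ∂_{k+1}:

  H_0: rank C_0 − rank ∂_1 = 10 − 9 = 1, and the invariant factors of ∂_1 are all 1, so H_0 ≅ Z.
  H_1: rank ker ∂_1 − rank ∂_2 = (30 − 9) − 20 = 1, and ∂_2 has invariant factor 2 > 1, so H_1 ≅ Z ⊕ Z_2.
  H_2: rank ker ∂_2 − rank ∂_3 = (20 − 20) − 0 = 0, and there is no ∂_3, so H_2 ≅ 0.

As a check, the Euler characteristic is 10 − 30 + 20 = 0, which agrees with 1 − 1 + 0 = 0.
(K is a triangulation of the Klein bottle.)

H_0 = Z,  H_1 = Z ⊕ Z_2,  H_2 = 0.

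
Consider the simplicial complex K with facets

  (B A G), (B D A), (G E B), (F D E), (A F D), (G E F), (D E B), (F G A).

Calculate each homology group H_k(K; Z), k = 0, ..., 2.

H_0 ≅ Z,  H_1 = 0,  H_2 ≅ Z.

We work with the vertex ordering A < B < D < E < F < G. The simplices of K, each written with vertices in increasing order, are:

  0-simplices (6): A, B, D, E, F, G
  1-simplices (12): AB, AD, AF, AG, BD, BE, BG, DE, DF, EF, EG, FG
  2-simplices (8): ABD, ABG, ADF, AFG, BDE, BEG, DEF, EFG

Hence C_0 ≅ Z^6, C_1 ≅ Z^12, C_2 ≅ Z^8.

The boundary map ∂_1: C_1 → C_0 maps an edge to its endpoints' difference, ∂[p,q] = q − p.
The 6×12 boundary matrix has rank 5 and Smith normal form diag(1,1,1,1,1).

Boundary ∂_2: C_2 → C_1 sends each 2-simplex [p,q,r] to [q,r] − [p,r] + [p,q]. For instance
  ∂AFG = FG − AG + AF,
  ∂ADF = DF − AF + AD.
This gives a 12×8 integer matrix of rank 7; reducing to Smith normal form yields diagonal entries (1,1,1,1,1,1,1).

Computing H_k = (kernel of ∂_k) / (image of ∂_{k+1}):

  H_0: rank C_0 − rank ∂_1 = 6 − 5 = 1, and the invariant factors of ∂_1 are all 1, so H_0 = Z.
  H_1: rank ker ∂_1 − rank ∂_2 = (12 − 5) − 7 = 0, and the invariant factors of ∂_2 are all 1, so H_1 = 0.
  H_2: rank ker ∂_2 − rank ∂_3 = (8 − 7) − 0 = 1, and there is no ∂_3, so H_2 = Z.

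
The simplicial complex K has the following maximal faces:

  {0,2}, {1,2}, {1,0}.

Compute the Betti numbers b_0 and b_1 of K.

K has 3 vertices, 3 edges.
rank ∂_0 = 0, rank ∂_1 = 2 ⇒ b_0 = 3 − 0 − 2 = 1; all invariant factors of ∂_1 are 1 so no torsion. So H_0 = Z.
rank ∂_1 = 2, rank ∂_2 = 0 ⇒ b_1 = 3 − 2 − 0 = 1. So H_1 = Z.

b_0 = 1, b_1 = 1.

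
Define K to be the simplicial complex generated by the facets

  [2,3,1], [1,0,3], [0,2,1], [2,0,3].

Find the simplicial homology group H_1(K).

H_1 ≅ 0.

Take the total order 0 < 1 < 2 < 3 on the vertex set. Then K (dimension 2) consists of the simplices:

  0-simplices (4): [0], [1], [2], [3]
  1-simplices (6): [0,1], [0,2], [0,3], [1,2], [1,3], [2,3]
  2-simplices (4): [0,1,2], [0,1,3], [0,2,3], [1,2,3]

so the chain groups are C_0 ≅ Z^4, C_1 ≅ Z^6, C_2 ≅ Z^4.

Boundary ∂_1: C_1 → C_0 is given by ∂[p,q] = [q] − [p]. For instance
  ∂[0,2] = [2] − [0].
The resulting 4×6 matrix has rank 3, and its Smith normal form has invariant factors (1,1,1).

The boundary map ∂_2: C_2 → C_1 acts by ∂[p,q,r] = [q,r] − [p,r] + [p,q]. For instance
  ∂[1,2,3] = [2,3] − [1,3] + [1,2],
  ∂[0,2,3] = [2,3] − [0,3] + [0,2].
The resulting 6×4 matrix has rank 3, and its Smith normal form has invariant factors (1,1,1).

From H_k ≅ ker(∂_k) / im(∂_{k+1}) we obtain:

  H_1: rank ker ∂_1 − rank ∂_2 = (6 − 3) − 3 = 0, and the invariant factors of ∂_2 are all 1, so H_1 ≅ 0.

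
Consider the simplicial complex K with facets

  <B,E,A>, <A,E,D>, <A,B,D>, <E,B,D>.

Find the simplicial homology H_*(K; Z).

Take the total order A < B < D < E on the vertex set. Then K (dimension 2) consists of the simplices:

  0-simplices (4): A, B, D, E
  1-simplices (6): AB, AD, AE, BD, BE, DE
  2-simplices (4): ABD, ABE, ADE, BDE

Hence C_0 ≅ Z^4, C_1 ≅ Z^6, C_2 ≅ Z^4.

The boundary map ∂_1: C_1 → C_0 is given by ∂[p,q] = [q] − [p].
The 4×6 boundary matrix has rank 3 and Smith normal form diag(1,1,1).

The boundary map ∂_2: C_2 → C_1 acts by ∂[p,q,r] = [q,r] − [p,r] + [p,q]. For instance
  ∂ADE = DE − AE + AD,
  ∂ABD = BD − AD + AB.
The resulting 6×4 matrix has rank 3, and its Smith normal form has invariant factors (1,1,1).

Reading off H_k = ker ∂_k / im ∂_{k+1}:

  H_0: rank C_0 − rank ∂_1 = 4 − 3 = 1, and the invariant factors of ∂_1 are all 1, so H_0 = Z.
  H_1: rank ker ∂_1 − rank ∂_2 = (6 − 3) − 3 = 0, and the invariant factors of ∂_2 are all 1, so H_1 = 0.
  H_2: rank ker ∂_2 − rank ∂_3 = (4 − 3) − 0 = 1, and there is no ∂_3, so H_2 = Z.

H_0 ≅ Z,  H_1 = 0,  H_2 ≅ Z.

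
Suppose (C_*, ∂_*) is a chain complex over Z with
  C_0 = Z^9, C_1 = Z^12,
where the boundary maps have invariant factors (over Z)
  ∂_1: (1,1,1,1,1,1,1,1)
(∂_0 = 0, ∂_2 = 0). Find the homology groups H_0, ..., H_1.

H_0: b_0 = 9 − 0 − 8 = 1; torsion from ∂_1 factors > 1: none. So H_0 = Z.
H_1: b_1 = 12 − 8 − 0 = 4; torsion from ∂_2 factors > 1: none. So H_1 = Z^4.

H_0 = Z,  H_1 = Z^4.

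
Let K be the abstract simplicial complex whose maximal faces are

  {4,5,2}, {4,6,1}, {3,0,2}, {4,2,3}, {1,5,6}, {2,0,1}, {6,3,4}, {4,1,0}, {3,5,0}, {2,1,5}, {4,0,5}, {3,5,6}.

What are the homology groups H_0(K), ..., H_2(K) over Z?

Take the total order 0 < 1 < 2 < 3 < 4 < 5 < 6 on the vertex set. Then K (dimension 2) consists of the simplices:

  0-simplices (7): [0], [1], [2], [3], [4], [5], [6]
  1-simplices (18): [0,1], [0,2], [0,3], [0,4], [0,5], [1,2], [1,4], [1,5], [1,6], [2,3], [2,4], [2,5], [3,4], [3,5], [3,6], [4,5], [4,6], [5,6]
  2-simplices (12): [0,1,2], [0,1,4], [0,2,3], [0,3,5], [0,4,5], [1,2,5], [1,4,6], [1,5,6], [2,3,4], [2,4,5], [3,4,6], [3,5,6]

giving chain groups C_0 ≅ Z^7, C_1 ≅ Z^18, C_2 ≅ Z^12.

The boundary map ∂_1: C_1 → C_0 sends each edge [p,q] (with p < q) to q − p. For instance
  ∂[4,6] = [6] − [4].
As a 7×18 matrix over Z this has rank 6, with invariant factors (1,1,1,1,1,1).

∂_2: C_2 → C_1 sends each 2-simplex [p,q,r] to [q,r] − [p,r] + [p,q]. For instance
  ∂[3,4,6] = [4,6] − [3,6] + [3,4],
  ∂[0,4,5] = [4,5] − [0,5] + [0,4].
This gives a 18×12 integer matrix of rank 12; reducing to Smith normal form yields diagonal entries (1,1,1,1,1,1,1,1,1,1,1,2).

Reading off H_k = ker ∂_k / im ∂_{k+1}:

  H_0: rank C_0 − rank ∂_1 = 7 − 6 = 1, and the invariant factors of ∂_1 are all 1, so H_0 ≅ Z.
  H_1: rank ker ∂_1 − rank ∂_2 = (18 − 6) − 12 = 0, and ∂_2 has invariant factor 2 > 1, so H_1 ≅ Z/2Z.
  H_2: rank ker ∂_2 − rank ∂_3 = (12 − 12) − 0 = 0, and there is no ∂_3, so H_2 ≅ 0.

As a check, the Euler characteristic is 7 − 18 + 12 = 1, which agrees with 1 − 0 + 0 = 1.

H_0 ≅ Z,  H_1 ≅ Z/2Z,  H_2 = 0.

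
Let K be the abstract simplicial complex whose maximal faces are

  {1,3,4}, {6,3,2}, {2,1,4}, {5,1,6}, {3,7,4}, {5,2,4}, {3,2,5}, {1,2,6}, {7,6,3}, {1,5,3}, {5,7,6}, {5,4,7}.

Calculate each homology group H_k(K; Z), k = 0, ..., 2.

H_0 = Z,  H_1 = Z/2,  H_2 = 0.

K has 7 vertices, 18 edges, 12 triangles.
rank ∂_0 = 0, rank ∂_1 = 6 ⇒ b_0 = 7 − 0 − 6 = 1; all invariant factors of ∂_1 are 1 so no torsion. So H_0 = Z.
rank ∂_1 = 6, rank ∂_2 = 12 ⇒ b_1 = 18 − 6 − 12 = 0; ∂_2 has invariant factor(s) [2] giving torsion. So H_1 = Z/2.
rank ∂_2 = 12, rank ∂_3 = 0 ⇒ b_2 = 12 − 12 − 0 = 0. So H_2 = 0.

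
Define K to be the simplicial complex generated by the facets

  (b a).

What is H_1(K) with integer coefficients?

H_1 ≅ 0.

Take the total order a < b on the vertex set. Then K (dimension 1) consists of the simplices:

  0-simplices (2): a, b
  1-simplices (1): ab

giving chain groups C_0 ≅ Z^2, C_1 ≅ Z^1.

Boundary ∂_1: C_1 → C_0 maps an edge to its endpoints' difference, ∂[p,q] = q − p. For instance
  ∂ab = b − a.
As a 2×1 matrix over Z this has rank 1, with invariant factors (1).

Now H_k = ker ∂_k / im ∂_{k+1}, so:

  H_1: rank ker ∂_1 − rank ∂_2 = (1 − 1) − 0 = 0, and there is no ∂_2, so H_1 = 0.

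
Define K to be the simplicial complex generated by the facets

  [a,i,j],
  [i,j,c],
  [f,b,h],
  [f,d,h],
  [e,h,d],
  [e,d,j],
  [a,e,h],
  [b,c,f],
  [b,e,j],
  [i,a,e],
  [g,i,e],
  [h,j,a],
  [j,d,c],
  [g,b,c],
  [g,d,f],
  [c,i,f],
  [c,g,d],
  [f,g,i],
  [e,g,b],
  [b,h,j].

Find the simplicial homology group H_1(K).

Order the vertices as a < b < c < d < e < f < g < h < i < j. Listing each simplex with vertices in this order, K has dimension 2 with simplices:

  0-simplices (10): a, b, c, d, e, f, g, h, i, j
  1-simplices (30): ae, ah, ai, aj, bc, be, bf, bg, bh, bj, cd, cf, cg, ci, cj, de, df, dg, dh, dj, eg, eh, ei, ej, fg, fh, fi, gi, hj, ij
  2-simplices (20): aeh, aei, ahj, aij, bcf, bcg, beg, bej, bfh, bhj, cdg, cdj, cfi, cij, deh, dej, dfg, dfh, egi, fgi

so the chain groups are C_0 ≅ Z^10, C_1 ≅ Z^30, C_2 ≅ Z^20.

Boundary ∂_1: C_1 → C_0 sends each edge [p,q] (with p < q) to q − p.
As a 10×30 matrix over Z this has rank 9, with invariant factors (1,1,1,1,1,1,1,1,1).

Boundary ∂_2: C_2 → C_1 maps a triangle to the signed sum of its edges. For instance
  ∂dfh = fh − dh + df,
  ∂egi = gi − ei + eg.
As a 30×20 matrix over Z this has rank 20, with invariant factors (1,1,1,1,1,1,1,1,1,1,1,1,1,1,1,1,1,1,1,2).

From H_k ≅ ker(∂_k) / im(∂_{k+1}) we obtain:

  H_1: rank ker ∂_1 − rank ∂_2 = (30 − 9) − 20 = 1, and ∂_2 has invariant factor 2 > 1, so H_1 ≅ Z ⊕ Z/2Z.

H_1 ≅ Z ⊕ Z/2Z.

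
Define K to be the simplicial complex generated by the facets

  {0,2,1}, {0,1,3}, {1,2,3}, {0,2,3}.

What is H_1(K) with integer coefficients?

We work with the vertex ordering 0 < 1 < 2 < 3. The simplices of K, each written with vertices in increasing order, are:

  0-simplices (4): [0], [1], [2], [3]
  1-simplices (6): [0,1], [0,2], [0,3], [1,2], [1,3], [2,3]
  2-simplices (4): [0,1,2], [0,1,3], [0,2,3], [1,2,3]

Hence C_0 ≅ Z^4, C_1 ≅ Z^6, C_2 ≅ Z^4.

The boundary map ∂_1: C_1 → C_0 maps an edge to its endpoints' difference, ∂[p,q] = q − p. For instance
  ∂[1,3] = [3] − [1].
As a 4×6 matrix over Z this has rank 3, with invariant factors (1,1,1).

∂_2: C_2 → C_1 sends each 2-simplex [p,q,r] to [q,r] − [p,r] + [p,q]. For instance
  ∂[1,2,3] = [2,3] − [1,3] + [1,2],
  ∂[0,1,2] = [1,2] − [0,2] + [0,1].
This gives a 6×4 integer matrix of rank 3; reducing to Smith normal form yields diagonal entries (1,1,1).

Now H_k = ker ∂_k / im ∂_{k+1}, so:

  H_1: rank ker ∂_1 − rank ∂_2 = (6 − 3) − 3 = 0, and the invariant factors of ∂_2 are all 1, so H_1 ≅ 0.

H_1 ≅ 0.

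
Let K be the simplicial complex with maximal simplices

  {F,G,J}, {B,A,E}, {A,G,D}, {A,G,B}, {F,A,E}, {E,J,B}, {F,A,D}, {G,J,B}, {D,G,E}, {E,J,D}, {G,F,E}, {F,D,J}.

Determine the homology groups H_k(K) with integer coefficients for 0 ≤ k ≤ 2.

H_0 ≅ Z,  H_1 ≅ Z_2,  H_2 = 0.

Order the vertices as A < B < D < E < F < G < J. Listing each simplex with vertices in this order, K has dimension 2 with simplices:

  0-simplices (7): A, B, D, E, F, G, J
  1-simplices (18): AB, AD, AE, AF, AG, BE, BG, BJ, DE, DF, DG, DJ, EF, EG, EJ, FG, FJ, GJ
  2-simplices (12): ABE, ABG, ADF, ADG, AEF, BEJ, BGJ, DEG, DEJ, DFJ, EFG, FGJ

Hence C_0 ≅ Z^7, C_1 ≅ Z^18, C_2 ≅ Z^12.

∂_1: C_1 → C_0 sends each edge [p,q] (with p < q) to q − p.
The 7×18 boundary matrix has rank 6 and Smith normal form diag(1,1,1,1,1,1).

Boundary ∂_2: C_2 → C_1 acts by ∂[p,q,r] = [q,r] − [p,r] + [p,q]. For instance
  ∂ADF = DF − AF + AD,
  ∂BEJ = EJ − BJ + BE.
The 18×12 boundary matrix has rank 12 and Smith normal form diag(1,1,1,1,1,1,1,1,1,1,1,2).

Reading off H_k = ker ∂_k / im ∂_{k+1}:

  H_0: rank C_0 − rank ∂_1 = 7 − 6 = 1, and the invariant factors of ∂_1 are all 1, so H_0 = Z.
  H_1: rank ker ∂_1 − rank ∂_2 = (18 − 6) − 12 = 0, and ∂_2 has invariant factor 2 > 1, so H_1 = Z_2.
  H_2: rank ker ∂_2 − rank ∂_3 = (12 − 12) − 0 = 0, and there is no ∂_3, so H_2 = 0.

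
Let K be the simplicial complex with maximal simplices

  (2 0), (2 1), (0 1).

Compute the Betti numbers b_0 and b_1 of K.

K has 3 vertices, 3 edges.
rank ∂_0 = 0, rank ∂_1 = 2 ⇒ b_0 = 3 − 0 − 2 = 1; all invariant factors of ∂_1 are 1 so no torsion. So H_0 ≅ Z.
rank ∂_1 = 2, rank ∂_2 = 0 ⇒ b_1 = 3 − 2 − 0 = 1. So H_1 ≅ Z.

b_0 = 1, b_1 = 1.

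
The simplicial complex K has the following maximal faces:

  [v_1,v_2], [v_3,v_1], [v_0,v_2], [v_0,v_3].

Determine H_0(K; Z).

H_0 = Z.

Order the vertices as v_0 < v_1 < v_2 < v_3. Listing each simplex with vertices in this order, K has dimension 1 with simplices:

  0-simplices (4): [v_0], [v_1], [v_2], [v_3]
  1-simplices (4): [v_0,v_2], [v_0,v_3], [v_1,v_2], [v_1,v_3]

so the chain groups are C_0 ≅ Z^4, C_1 ≅ Z^4.

Boundary ∂_1: C_1 → C_0 sends each edge [p,q] (with p < q) to q − p. For instance
  ∂[v_1,v_2] = [v_2] − [v_1].
The 4×4 boundary matrix has rank 3 and Smith normal form diag(1,1,1).

Computing H_k = (kernel of ∂_k) / (image of ∂_{k+1}):

  H_0: rank C_0 − rank ∂_1 = 4 − 3 = 1, and the invariant factors of ∂_1 are all 1, so H_0 = Z.

(K is a triangulation of the circle S^1.)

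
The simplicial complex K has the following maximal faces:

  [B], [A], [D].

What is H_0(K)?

H_0 ≅ Z^3.

Order the vertices as A < B < D. Listing each simplex with vertices in this order, K has dimension 0 with simplices:

  0-simplices (3): A, B, D

giving chain groups C_0 ≅ Z^3.

Now H_k = ker ∂_k / im ∂_{k+1}, so:

  H_0: rank C_0 − rank ∂_1 = 3 − 0 = 3, and there is no ∂_1, so H_0 = Z^3.

(K is a triangulation of a set of 3 points.)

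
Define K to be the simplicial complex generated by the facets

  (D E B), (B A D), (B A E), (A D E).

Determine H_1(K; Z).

H_1 = 0.

Order the vertices as A < B < D < E. Listing each simplex with vertices in this order, K has dimension 2 with simplices:

  0-simplices (4): A, B, D, E
  1-simplices (6): AB, AD, AE, BD, BE, DE
  2-simplices (4): ABD, ABE, ADE, BDE

so the chain groups are C_0 ≅ Z^4, C_1 ≅ Z^6, C_2 ≅ Z^4.

∂_1: C_1 → C_0 sends each edge [p,q] (with p < q) to q − p. For instance
  ∂AE = E − A.
The 4×6 boundary matrix has rank 3 and Smith normal form diag(1,1,1).

Boundary ∂_2: C_2 → C_1 acts by ∂[p,q,r] = [q,r] − [p,r] + [p,q]. For instance
  ∂ABD = BD − AD + AB,
  ∂ABE = BE − AE + AB.
The 6×4 boundary matrix has rank 3 and Smith normal form diag(1,1,1).

From H_k ≅ ker(∂_k) / im(∂_{k+1}) we obtain:

  H_1: rank ker ∂_1 − rank ∂_2 = (6 − 3) − 3 = 0, and the invariant factors of ∂_2 are all 1, so H_1 = 0.

(K is a triangulation of the 2-sphere S^2.)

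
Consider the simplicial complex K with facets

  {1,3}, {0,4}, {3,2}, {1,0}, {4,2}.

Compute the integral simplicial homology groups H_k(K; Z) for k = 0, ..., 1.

Order the vertices as 0 < 1 < 2 < 3 < 4. Listing each simplex with vertices in this order, K has dimension 1 with simplices:

  0-simplices (5): [0], [1], [2], [3], [4]
  1-simplices (5): [0,1], [0,4], [1,3], [2,3], [2,4]

so the chain groups are C_0 ≅ Z^5, C_1 ≅ Z^5.

The boundary map ∂_1: C_1 → C_0 sends each edge [p,q] (with p < q) to q − p. For instance
  ∂[0,4] = [4] − [0].
This gives a 5×5 integer matrix of rank 4; reducing to Smith normal form yields diagonal entries (1,1,1,1).

Computing H_k = (kernel of ∂_k) / (image of ∂_{k+1}):

  H_0: rank C_0 − rank ∂_1 = 5 − 4 = 1, and the invariant factors of ∂_1 are all 1, so H_0 = Z.
  H_1: rank ker ∂_1 − rank ∂_2 = (5 − 4) − 0 = 1, and there is no ∂_2, so H_1 = Z.

H_0 = Z,  H_1 = Z.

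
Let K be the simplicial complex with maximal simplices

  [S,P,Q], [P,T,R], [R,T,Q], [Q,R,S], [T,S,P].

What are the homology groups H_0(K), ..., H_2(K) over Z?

H_0 = Z,  H_1 = Z,  H_2 = 0.

Fix the vertex order P < Q < R < S < T and write every simplex with vertices in increasing order. Then dim K = 2 and the simplices of K are:

  0-simplices (5): P, Q, R, S, T
  1-simplices (10): PQ, PR, PS, PT, QR, QS, QT, RS, RT, ST
  2-simplices (5): PQS, PRT, PST, QRS, QRT

Hence C_0 ≅ Z^5, C_1 ≅ Z^10, C_2 ≅ Z^5.

The boundary map ∂_1: C_1 → C_0 maps an edge to its endpoints' difference, ∂[p,q] = q − p. For instance
  ∂ST = T − S.
The 5×10 boundary matrix has rank 4 and Smith normal form diag(1,1,1,1).

The boundary map ∂_2: C_2 → C_1 maps a triangle to the signed sum of its edges. For instance
  ∂QRS = RS − QS + QR,
  ∂PRT = RT − PT + PR.
The resulting 10×5 matrix has rank 5, and its Smith normal form has invariant factors (1,1,1,1,1).

From H_k ≅ ker(∂_k) / im(∂_{k+1}) we obtain:

  H_0: rank C_0 − rank ∂_1 = 5 − 4 = 1, and the invariant factors of ∂_1 are all 1, so H_0 ≅ Z.
  H_1: rank ker ∂_1 − rank ∂_2 = (10 − 4) − 5 = 1, and the invariant factors of ∂_2 are all 1, so H_1 ≅ Z.
  H_2: rank ker ∂_2 − rank ∂_3 = (5 − 5) − 0 = 0, and there is no ∂_3, so H_2 ≅ 0.

As a check, the Euler characteristic is 5 − 10 + 5 = 0, which agrees with 1 − 1 + 0 = 0.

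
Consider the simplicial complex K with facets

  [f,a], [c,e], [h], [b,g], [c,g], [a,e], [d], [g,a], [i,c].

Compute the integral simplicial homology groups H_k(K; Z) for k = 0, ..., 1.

H_0 = Z^3,  H_1 = Z.

K has 9 vertices, 7 edges.
rank ∂_0 = 0, rank ∂_1 = 6 ⇒ b_0 = 9 − 0 − 6 = 3; all invariant factors of ∂_1 are 1 so no torsion. So H_0 ≅ Z^3.
rank ∂_1 = 6, rank ∂_2 = 0 ⇒ b_1 = 7 − 6 − 0 = 1. So H_1 ≅ Z.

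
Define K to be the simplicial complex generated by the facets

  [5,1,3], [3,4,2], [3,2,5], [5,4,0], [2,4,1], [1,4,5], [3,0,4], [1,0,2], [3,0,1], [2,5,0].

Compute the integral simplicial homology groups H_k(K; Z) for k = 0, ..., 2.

H_0 ≅ Z,  H_1 ≅ Z/2,  H_2 = 0.

Fix the vertex order 0 < 1 < 2 < 3 < 4 < 5 and write every simplex with vertices in increasing order. Then dim K = 2 and the simplices of K are:

  0-simplices (6): [0], [1], [2], [3], [4], [5]
  1-simplices (15): [0,1], [0,2], [0,3], [0,4], [0,5], [1,2], [1,3], [1,4], [1,5], [2,3], [2,4], [2,5], [3,4], [3,5], [4,5]
  2-simplices (10): [0,1,2], [0,1,3], [0,2,5], [0,3,4], [0,4,5], [1,2,4], [1,3,5], [1,4,5], [2,3,4], [2,3,5]

giving chain groups C_0 ≅ Z^6, C_1 ≅ Z^15, C_2 ≅ Z^10.

Boundary ∂_1: C_1 → C_0 sends each edge [p,q] (with p < q) to q − p. For instance
  ∂[1,5] = [5] − [1].
As a 6×15 matrix over Z this has rank 5, with invariant factors (1,1,1,1,1).

Boundary ∂_2: C_2 → C_1 acts by ∂[p,q,r] = [q,r] − [p,r] + [p,q]. For instance
  ∂[1,2,4] = [2,4] − [1,4] + [1,2],
  ∂[2,3,5] = [3,5] − [2,5] + [2,3].
This gives a 15×10 integer matrix of rank 10; reducing to Smith normal form yields diagonal entries (1,1,1,1,1,1,1,1,1,2).

From H_k ≅ ker(∂_k) / im(∂_{k+1}) we obtain:

  H_0: rank C_0 − rank ∂_1 = 6 − 5 = 1, and the invariant factors of ∂_1 are all 1, so H_0 ≅ Z.
  H_1: rank ker ∂_1 − rank ∂_2 = (15 − 5) − 10 = 0, and ∂_2 has invariant factor 2 > 1, so H_1 ≅ Z/2.
  H_2: rank ker ∂_2 − rank ∂_3 = (10 − 10) − 0 = 0, and there is no ∂_3, so H_2 ≅ 0.

As a check, the Euler characteristic is 6 − 15 + 10 = 1, which agrees with 1 − 0 + 0 = 1.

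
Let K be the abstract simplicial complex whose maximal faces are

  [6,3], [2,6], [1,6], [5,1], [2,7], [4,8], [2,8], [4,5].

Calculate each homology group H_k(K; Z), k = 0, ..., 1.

We work with the vertex ordering 1 < 2 < 3 < 4 < 5 < 6 < 7 < 8. The simplices of K, each written with vertices in increasing order, are:

  0-simplices (8): [1], [2], [3], [4], [5], [6], [7], [8]
  1-simplices (8): [1,5], [1,6], [2,6], [2,7], [2,8], [3,6], [4,5], [4,8]

so the chain groups are C_0 ≅ Z^8, C_1 ≅ Z^8.

∂_1: C_1 → C_0 sends each edge [p,q] (with p < q) to q − p. For instance
  ∂[2,6] = [6] − [2].
As a 8×8 matrix over Z this has rank 7, with invariant factors (1,1,1,1,1,1,1).

From H_k ≅ ker(∂_k) / im(∂_{k+1}) we obtain:

  H_0: rank C_0 − rank ∂_1 = 8 − 7 = 1, and the invariant factors of ∂_1 are all 1, so H_0 ≅ Z.
  H_1: rank ker ∂_1 − rank ∂_2 = (8 − 7) − 0 = 1, and there is no ∂_2, so H_1 ≅ Z.

As a check, the Euler characteristic is 8 − 8 = 0, which agrees with 1 − 1 = 0.

H_0 = Z,  H_1 = Z.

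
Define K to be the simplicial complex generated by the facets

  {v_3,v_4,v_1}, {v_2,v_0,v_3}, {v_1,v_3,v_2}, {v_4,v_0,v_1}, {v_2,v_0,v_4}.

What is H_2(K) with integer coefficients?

Order the vertices as v_0 < v_1 < v_2 < v_3 < v_4. Listing each simplex with vertices in this order, K has dimension 2 with simplices:

  0-simplices (5): [v_0], [v_1], [v_2], [v_3], [v_4]
  1-simplices (10): [v_0,v_1], [v_0,v_2], [v_0,v_3], [v_0,v_4], [v_1,v_2], [v_1,v_3], [v_1,v_4], [v_2,v_3], [v_2,v_4], [v_3,v_4]
  2-simplices (5): [v_0,v_1,v_4], [v_0,v_2,v_3], [v_0,v_2,v_4], [v_1,v_2,v_3], [v_1,v_3,v_4]

Hence C_0 ≅ Z^5, C_1 ≅ Z^10, C_2 ≅ Z^5.

Boundary ∂_1: C_1 → C_0 is given by ∂[p,q] = [q] − [p]. For instance
  ∂[v_0,v_1] = [v_1] − [v_0].
The 5×10 boundary matrix has rank 4 and Smith normal form diag(1,1,1,1).

Boundary ∂_2: C_2 → C_1 sends each 2-simplex [p,q,r] to [q,r] − [p,r] + [p,q]. For instance
  ∂[v_1,v_3,v_4] = [v_3,v_4] − [v_1,v_4] + [v_1,v_3],
  ∂[v_0,v_2,v_4] = [v_2,v_4] − [v_0,v_4] + [v_0,v_2].
The 10×5 boundary matrix has rank 5 and Smith normal form diag(1,1,1,1,1).

Reading off H_k = ker ∂_k / im ∂_{k+1}:

  H_2: rank ker ∂_2 − rank ∂_3 = (5 − 5) − 0 = 0, and there is no ∂_3, so H_2 ≅ 0.

H_2 ≅ 0.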